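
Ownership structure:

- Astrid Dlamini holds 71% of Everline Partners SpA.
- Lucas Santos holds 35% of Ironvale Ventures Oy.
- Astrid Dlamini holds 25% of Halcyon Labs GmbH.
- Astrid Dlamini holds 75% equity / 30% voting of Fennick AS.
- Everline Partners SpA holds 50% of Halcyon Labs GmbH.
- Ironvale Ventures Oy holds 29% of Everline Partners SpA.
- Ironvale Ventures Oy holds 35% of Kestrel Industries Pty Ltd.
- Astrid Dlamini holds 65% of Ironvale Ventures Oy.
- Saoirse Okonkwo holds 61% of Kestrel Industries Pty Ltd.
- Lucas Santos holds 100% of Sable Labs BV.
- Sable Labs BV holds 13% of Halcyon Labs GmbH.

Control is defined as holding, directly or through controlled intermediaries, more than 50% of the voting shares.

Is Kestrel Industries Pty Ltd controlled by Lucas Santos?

Lucas holds 100% of Sable, so Lucas controls Sable.
Neither Lucas nor any entity Lucas controls holds any voting interest in Kestrel.
So Lucas does not control Kestrel.

No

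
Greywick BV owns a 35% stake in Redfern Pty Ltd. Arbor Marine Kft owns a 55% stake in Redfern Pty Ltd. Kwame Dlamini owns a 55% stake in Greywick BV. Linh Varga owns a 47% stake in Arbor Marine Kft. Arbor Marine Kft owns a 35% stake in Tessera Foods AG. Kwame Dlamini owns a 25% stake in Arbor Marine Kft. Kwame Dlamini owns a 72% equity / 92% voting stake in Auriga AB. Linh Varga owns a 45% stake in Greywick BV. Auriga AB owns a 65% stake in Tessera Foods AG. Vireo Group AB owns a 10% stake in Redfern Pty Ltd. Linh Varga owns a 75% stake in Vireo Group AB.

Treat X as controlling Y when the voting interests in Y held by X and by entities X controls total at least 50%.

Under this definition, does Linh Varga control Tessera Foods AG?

Linh holds 75% of Vireo, so Linh controls Vireo.
Neither Linh nor any entity Linh controls holds any voting interest in Tessera.
So Linh does not control Tessera.

No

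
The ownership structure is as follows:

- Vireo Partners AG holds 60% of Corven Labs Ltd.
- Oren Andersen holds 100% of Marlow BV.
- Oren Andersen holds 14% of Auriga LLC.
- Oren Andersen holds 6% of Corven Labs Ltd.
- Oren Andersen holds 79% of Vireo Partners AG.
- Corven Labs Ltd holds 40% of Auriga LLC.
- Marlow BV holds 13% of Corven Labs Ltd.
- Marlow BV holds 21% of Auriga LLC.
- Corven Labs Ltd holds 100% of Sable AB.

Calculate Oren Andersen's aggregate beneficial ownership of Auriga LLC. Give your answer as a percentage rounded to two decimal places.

61.56%

Oren reaches Auriga along 5 paths.
Via Marlow: 100% × 21% = 21%.
Via Marlow → Corven: 100% × 13% × 40% = 5.2%.
Via Vireo → Corven: 79% × 60% × 40% = 18.96%.
Via Corven: 6% × 40% = 2.4%.
Direct stake: 14% = 14%.
Total: 21% + 5.2% + 18.96% + 2.4% + 14% = 61.56%.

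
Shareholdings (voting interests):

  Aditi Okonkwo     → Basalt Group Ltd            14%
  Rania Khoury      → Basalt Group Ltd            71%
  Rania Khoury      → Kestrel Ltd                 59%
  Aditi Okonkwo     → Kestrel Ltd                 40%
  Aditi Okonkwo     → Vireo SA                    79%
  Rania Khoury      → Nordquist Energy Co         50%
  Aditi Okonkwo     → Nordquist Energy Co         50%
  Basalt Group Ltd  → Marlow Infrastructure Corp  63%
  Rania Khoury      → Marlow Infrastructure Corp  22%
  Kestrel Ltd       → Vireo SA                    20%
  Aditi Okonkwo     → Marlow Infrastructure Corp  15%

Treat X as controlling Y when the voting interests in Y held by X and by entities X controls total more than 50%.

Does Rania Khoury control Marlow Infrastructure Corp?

Rania holds 71% of Basalt, so Rania controls Basalt.
Basalt and Rania together hold 63% + 22% = 85% of Marlow, so Rania controls Marlow.

Yes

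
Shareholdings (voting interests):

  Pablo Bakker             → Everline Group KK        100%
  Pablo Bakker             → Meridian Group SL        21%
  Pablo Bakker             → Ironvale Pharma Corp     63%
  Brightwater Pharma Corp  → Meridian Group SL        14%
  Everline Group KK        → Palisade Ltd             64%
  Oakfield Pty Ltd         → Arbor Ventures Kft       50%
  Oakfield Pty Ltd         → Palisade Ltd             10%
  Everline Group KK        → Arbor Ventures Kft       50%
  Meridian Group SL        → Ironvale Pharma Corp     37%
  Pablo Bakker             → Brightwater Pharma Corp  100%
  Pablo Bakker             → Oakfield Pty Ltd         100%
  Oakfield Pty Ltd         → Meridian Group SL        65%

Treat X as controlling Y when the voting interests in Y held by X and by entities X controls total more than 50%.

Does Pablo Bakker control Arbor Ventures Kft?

Yes

Pablo holds 100% of Oakfield, so Pablo controls Oakfield.
Pablo holds 100% of Everline, so Pablo controls Everline.
Everline and Oakfield together hold 50% + 50% = 100% of Arbor, so Pablo controls Arbor.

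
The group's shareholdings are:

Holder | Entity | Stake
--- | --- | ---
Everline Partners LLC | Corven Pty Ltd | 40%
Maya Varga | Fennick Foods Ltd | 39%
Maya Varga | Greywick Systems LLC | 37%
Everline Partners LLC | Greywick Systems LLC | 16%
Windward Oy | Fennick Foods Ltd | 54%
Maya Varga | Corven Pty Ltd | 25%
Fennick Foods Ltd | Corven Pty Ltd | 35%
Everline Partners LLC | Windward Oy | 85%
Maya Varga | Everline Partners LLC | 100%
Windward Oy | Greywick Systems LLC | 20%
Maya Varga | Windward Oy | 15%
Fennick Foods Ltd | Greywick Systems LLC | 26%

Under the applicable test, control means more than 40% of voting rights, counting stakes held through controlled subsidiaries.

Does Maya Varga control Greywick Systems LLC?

Maya holds 100% of Everline, so Maya controls Everline.
Maya and Everline together hold 15% + 85% = 100% of Windward, so Maya controls Windward.
Windward and Maya together hold 54% + 39% = 93% of Fennick, so Maya controls Fennick.
Windward and Maya and Fennick and Everline together hold 20% + 37% + 26% + 16% = 99% of Greywick, so Maya controls Greywick.

Yes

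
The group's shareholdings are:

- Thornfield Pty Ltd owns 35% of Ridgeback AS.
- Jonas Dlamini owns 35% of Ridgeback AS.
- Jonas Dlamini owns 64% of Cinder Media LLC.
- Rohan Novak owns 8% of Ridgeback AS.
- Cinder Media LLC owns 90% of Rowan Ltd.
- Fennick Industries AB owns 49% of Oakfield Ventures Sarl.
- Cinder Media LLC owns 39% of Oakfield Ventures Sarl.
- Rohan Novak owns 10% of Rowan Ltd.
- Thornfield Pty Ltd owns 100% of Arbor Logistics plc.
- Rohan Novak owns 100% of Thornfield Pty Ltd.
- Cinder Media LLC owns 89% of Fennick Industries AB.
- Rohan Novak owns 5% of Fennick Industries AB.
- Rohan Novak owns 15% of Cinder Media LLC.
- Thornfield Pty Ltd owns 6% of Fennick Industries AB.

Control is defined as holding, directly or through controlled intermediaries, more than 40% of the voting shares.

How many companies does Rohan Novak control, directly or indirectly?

3

Rohan holds 100% of Thornfield, so Rohan controls Thornfield.
Rohan and Thornfield together hold 8% + 35% = 43% of Ridgeback, so Rohan controls Ridgeback.
Thornfield holds 100% of Arbor, so Rohan controls Arbor.
No other company's threshold is met.
Rohan controls 3 companies.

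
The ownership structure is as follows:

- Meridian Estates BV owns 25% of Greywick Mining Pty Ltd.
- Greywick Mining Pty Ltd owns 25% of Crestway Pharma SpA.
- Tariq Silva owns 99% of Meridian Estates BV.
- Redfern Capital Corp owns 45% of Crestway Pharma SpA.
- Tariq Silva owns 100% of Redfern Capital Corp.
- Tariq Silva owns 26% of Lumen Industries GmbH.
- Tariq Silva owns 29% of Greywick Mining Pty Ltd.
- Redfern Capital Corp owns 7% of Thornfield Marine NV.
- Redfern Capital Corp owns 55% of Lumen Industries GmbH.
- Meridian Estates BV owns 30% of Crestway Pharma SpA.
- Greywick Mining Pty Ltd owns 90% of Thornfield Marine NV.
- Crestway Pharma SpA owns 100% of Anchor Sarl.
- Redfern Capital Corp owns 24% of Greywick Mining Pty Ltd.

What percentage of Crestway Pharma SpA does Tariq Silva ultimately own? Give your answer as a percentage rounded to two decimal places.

94.14%

Tariq reaches Crestway along 5 paths.
Via Redfern → Greywick: 100% × 24% × 25% = 6%.
Via Meridian → Greywick: 99% × 25% × 25% = 6.1875%.
Via Greywick: 29% × 25% = 7.25%.
Via Redfern: 100% × 45% = 45%.
Via Meridian: 99% × 30% = 29.7%.
Total: 6% + 6.1875% + 7.25% + 45% + 29.7% = 94.1375%.
Rounded: 94.14%.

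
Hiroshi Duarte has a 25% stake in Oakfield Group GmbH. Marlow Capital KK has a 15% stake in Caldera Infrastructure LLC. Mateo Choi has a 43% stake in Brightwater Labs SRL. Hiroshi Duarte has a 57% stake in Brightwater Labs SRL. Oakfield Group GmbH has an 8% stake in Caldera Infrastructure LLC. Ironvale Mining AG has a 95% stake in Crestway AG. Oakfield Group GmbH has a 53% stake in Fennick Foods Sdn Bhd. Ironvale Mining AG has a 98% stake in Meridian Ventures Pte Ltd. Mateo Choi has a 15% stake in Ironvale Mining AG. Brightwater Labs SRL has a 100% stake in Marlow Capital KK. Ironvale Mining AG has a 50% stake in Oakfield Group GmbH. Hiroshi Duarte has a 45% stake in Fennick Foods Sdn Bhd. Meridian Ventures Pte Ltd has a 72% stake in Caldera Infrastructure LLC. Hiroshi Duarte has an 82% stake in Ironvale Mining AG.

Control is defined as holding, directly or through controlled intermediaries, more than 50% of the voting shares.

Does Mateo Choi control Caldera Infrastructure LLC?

Mateo's largest direct stake is 43% in Brightwater, which does not meet the threshold, so Mateo controls no company.
Neither Mateo nor any entity Mateo controls holds any voting interest in Caldera.
So Mateo does not control Caldera.

No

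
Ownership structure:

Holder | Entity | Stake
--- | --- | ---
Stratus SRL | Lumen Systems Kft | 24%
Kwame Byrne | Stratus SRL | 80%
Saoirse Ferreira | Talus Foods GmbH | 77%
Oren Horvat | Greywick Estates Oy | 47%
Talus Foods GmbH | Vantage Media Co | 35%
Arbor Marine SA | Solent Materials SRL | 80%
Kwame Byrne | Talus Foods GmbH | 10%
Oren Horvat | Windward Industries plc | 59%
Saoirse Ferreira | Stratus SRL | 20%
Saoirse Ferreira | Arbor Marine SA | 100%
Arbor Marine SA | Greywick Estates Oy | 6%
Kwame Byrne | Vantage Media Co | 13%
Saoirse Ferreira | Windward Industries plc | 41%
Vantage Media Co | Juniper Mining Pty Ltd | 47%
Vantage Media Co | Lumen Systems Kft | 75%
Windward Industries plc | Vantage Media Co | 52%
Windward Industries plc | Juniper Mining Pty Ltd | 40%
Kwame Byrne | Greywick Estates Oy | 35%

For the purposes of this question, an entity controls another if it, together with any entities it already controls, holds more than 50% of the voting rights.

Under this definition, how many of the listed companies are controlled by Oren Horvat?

4

Oren holds 59% of Windward, so Oren controls Windward.
Windward holds 52% of Vantage, so Oren controls Vantage.
Windward and Vantage together hold 40% + 47% = 87% of Juniper, so Oren controls Juniper.
Vantage holds 75% of Lumen, so Oren controls Lumen.
No other company's threshold is met.
Oren controls 4 companies.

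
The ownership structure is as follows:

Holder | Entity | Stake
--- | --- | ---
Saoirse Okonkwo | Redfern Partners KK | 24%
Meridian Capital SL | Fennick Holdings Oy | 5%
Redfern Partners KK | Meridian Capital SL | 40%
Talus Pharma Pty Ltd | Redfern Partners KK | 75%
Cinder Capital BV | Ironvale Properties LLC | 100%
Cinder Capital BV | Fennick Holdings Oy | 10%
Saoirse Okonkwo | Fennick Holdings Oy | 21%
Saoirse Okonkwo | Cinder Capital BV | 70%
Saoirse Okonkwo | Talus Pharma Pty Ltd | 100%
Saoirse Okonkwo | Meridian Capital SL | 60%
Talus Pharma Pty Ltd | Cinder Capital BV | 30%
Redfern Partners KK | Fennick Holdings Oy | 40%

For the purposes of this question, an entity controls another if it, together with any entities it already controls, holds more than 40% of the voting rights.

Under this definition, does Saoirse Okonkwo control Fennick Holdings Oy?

Yes

Saoirse holds 100% of Talus, so Saoirse controls Talus.
Talus and Saoirse together hold 30% + 70% = 100% of Cinder, so Saoirse controls Cinder.
Talus and Saoirse together hold 75% + 24% = 99% of Redfern, so Saoirse controls Redfern.
Redfern and Saoirse together hold 40% + 60% = 100% of Meridian, so Saoirse controls Meridian.
Saoirse and Cinder and Redfern and Meridian together hold 21% + 10% + 40% + 5% = 76% of Fennick, so Saoirse controls Fennick.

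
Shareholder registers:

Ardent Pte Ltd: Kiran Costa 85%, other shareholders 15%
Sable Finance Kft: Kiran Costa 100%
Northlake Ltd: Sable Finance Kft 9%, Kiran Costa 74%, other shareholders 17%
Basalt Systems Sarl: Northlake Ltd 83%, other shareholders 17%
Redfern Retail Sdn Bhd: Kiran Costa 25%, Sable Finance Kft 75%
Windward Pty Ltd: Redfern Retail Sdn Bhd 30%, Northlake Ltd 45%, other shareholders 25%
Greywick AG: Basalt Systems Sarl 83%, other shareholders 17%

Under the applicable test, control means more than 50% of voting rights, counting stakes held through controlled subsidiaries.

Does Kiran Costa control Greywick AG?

Kiran holds 100% of Sable, so Kiran controls Sable.
Sable and Kiran together hold 9% + 74% = 83% of Northlake, so Kiran controls Northlake.
Northlake holds 83% of Basalt, so Kiran controls Basalt.
Basalt holds 83% of Greywick, so Kiran controls Greywick.

Yes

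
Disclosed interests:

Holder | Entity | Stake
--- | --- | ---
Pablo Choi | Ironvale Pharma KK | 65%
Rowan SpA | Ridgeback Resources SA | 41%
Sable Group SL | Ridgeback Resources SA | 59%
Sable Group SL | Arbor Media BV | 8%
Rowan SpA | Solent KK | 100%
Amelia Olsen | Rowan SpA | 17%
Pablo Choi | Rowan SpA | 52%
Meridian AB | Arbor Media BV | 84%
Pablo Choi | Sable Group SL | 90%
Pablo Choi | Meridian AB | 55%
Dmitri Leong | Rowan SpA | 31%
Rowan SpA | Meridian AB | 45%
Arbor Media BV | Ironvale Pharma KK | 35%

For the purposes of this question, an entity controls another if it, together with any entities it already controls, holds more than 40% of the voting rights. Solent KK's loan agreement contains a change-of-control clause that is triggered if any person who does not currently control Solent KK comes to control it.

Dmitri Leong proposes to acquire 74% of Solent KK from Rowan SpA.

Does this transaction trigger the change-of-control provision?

Yes

The purchase adds only to Dmitri's holdings (Rowan's stake shrinks), so Dmitri is the only person who could newly come to control Solent.
Dmitri's largest direct stake is 31% in Rowan, which does not meet the threshold, so Dmitri controls no company.
Neither Dmitri nor any entity Dmitri controls holds any voting interest in Solent.
So before the transaction, Dmitri does not control Solent.
After the purchase, Dmitri holds 74% of Solent directly, and Rowan's stake falls to 26%.
Dmitri holds 74% of Solent, so Dmitri controls Solent.
Dmitri did not control Solent before and does after, so the clause is triggered.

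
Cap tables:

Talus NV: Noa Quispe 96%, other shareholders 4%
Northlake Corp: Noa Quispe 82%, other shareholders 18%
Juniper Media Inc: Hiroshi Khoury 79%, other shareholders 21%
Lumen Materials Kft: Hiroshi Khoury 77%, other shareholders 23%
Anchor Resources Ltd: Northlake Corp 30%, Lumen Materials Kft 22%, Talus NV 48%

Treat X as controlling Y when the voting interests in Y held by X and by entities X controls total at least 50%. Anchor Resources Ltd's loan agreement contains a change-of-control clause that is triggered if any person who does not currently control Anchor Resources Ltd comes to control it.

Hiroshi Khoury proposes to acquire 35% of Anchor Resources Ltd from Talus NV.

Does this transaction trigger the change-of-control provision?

Yes

The purchase adds only to Hiroshi's holdings (Talus's stake shrinks), so Hiroshi is the only person who could newly come to control Anchor.
Hiroshi holds 79% of Juniper, so Hiroshi controls Juniper.
Hiroshi holds 77% of Lumen, so Hiroshi controls Lumen.
In Anchor, Hiroshi's side holds only 22%, not ≥ 50%.
So before the transaction, Hiroshi does not control Anchor.
After the purchase, Hiroshi holds 35% of Anchor directly, and Talus's stake falls to 13%.
Lumen and Hiroshi together hold 22% + 35% = 57% of Anchor, so Hiroshi controls Anchor.
Hiroshi did not control Anchor before and does after, so the clause is triggered.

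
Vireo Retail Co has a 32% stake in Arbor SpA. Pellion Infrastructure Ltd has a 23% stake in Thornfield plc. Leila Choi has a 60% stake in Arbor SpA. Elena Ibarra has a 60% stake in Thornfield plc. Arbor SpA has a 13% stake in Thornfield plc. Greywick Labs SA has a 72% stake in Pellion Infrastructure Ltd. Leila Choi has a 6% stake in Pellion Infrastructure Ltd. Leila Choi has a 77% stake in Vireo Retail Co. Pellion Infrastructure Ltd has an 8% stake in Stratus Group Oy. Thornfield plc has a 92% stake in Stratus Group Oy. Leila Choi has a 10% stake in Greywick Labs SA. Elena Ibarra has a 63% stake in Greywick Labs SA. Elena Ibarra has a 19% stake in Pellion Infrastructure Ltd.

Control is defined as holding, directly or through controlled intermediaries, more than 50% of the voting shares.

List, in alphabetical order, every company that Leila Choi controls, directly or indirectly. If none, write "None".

Arbor SpA, Vireo Retail Co

Leila holds 77% of Vireo, so Leila controls Vireo.
Vireo and Leila together hold 32% + 60% = 92% of Arbor, so Leila controls Arbor.
No other company's threshold is met.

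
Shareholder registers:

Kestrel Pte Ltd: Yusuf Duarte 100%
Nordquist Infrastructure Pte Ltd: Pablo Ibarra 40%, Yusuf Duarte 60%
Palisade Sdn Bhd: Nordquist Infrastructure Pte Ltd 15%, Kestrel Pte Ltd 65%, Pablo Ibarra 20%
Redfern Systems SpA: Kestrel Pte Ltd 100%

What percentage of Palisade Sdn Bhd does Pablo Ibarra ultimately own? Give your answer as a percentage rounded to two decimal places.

26.00%

Pablo reaches Palisade along 2 paths.
Via Nordquist: 40% × 15% = 6%.
Direct stake: 20% = 20%.
Total: 6% + 20% = 26%.
Rounded: 26.00%.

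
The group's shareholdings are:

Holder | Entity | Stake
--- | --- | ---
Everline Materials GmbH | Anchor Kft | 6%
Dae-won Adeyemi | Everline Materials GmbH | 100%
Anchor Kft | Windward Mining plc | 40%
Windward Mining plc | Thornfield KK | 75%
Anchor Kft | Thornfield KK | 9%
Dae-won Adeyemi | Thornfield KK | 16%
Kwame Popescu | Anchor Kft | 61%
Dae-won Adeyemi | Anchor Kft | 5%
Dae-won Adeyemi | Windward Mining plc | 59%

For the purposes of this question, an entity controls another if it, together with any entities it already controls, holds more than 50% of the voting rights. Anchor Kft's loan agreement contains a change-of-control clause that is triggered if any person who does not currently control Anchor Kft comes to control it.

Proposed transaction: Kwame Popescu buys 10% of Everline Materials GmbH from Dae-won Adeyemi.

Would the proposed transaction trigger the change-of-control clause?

No

The purchase adds only to Kwame's holdings (Dae-won's stake shrinks), so Kwame is the only person who could newly come to control Anchor.
Kwame holds 61% of Anchor, so Kwame controls Anchor.
So Kwame already controls Anchor before the transaction.
After the purchase, Kwame holds 10% of Everline directly, and Dae-won's stake falls to 90%.
Kwame controlled Anchor already, so this is not a new person acquiring control; every other person's position is unchanged or reduced.
No new person acquires control, so the clause is not triggered.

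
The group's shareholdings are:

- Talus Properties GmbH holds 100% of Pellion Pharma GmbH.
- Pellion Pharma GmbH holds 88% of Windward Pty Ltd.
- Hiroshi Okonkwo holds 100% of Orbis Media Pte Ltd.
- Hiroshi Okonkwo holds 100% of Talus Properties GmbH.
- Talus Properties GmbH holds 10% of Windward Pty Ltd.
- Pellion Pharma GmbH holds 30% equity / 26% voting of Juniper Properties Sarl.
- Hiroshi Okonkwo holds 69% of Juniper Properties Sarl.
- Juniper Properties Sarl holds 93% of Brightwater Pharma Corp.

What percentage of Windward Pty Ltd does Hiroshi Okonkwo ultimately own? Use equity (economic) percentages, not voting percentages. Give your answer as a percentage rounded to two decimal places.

Hiroshi reaches Windward along 2 paths.
Via Talus → Pellion: 100% × 100% × 88% = 88%.
Via Talus: 100% × 10% = 10%.
Total: 88% + 10% = 98%.
Rounded: 98.00%.

98.00%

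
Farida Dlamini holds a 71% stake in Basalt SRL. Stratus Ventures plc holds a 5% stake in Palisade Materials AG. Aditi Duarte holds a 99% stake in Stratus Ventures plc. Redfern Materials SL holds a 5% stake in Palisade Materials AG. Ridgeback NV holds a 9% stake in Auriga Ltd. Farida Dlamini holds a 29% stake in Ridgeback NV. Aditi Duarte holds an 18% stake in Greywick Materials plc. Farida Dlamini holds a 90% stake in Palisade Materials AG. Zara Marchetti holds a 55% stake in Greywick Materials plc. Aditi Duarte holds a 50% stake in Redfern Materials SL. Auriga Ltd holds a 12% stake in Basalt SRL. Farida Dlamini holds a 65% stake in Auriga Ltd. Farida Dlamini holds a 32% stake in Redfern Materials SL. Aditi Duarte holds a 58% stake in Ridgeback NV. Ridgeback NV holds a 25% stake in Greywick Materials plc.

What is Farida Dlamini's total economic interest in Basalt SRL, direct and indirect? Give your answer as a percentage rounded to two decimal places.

79.11%

Farida reaches Basalt along 3 paths.
Direct stake: 71% = 71%.
Via Ridgeback → Auriga: 29% × 9% × 12% = 0.3132%.
Via Auriga: 65% × 12% = 7.8%.
Total: 71% + 0.3132% + 7.8% = 79.1132%.
Rounded: 79.11%.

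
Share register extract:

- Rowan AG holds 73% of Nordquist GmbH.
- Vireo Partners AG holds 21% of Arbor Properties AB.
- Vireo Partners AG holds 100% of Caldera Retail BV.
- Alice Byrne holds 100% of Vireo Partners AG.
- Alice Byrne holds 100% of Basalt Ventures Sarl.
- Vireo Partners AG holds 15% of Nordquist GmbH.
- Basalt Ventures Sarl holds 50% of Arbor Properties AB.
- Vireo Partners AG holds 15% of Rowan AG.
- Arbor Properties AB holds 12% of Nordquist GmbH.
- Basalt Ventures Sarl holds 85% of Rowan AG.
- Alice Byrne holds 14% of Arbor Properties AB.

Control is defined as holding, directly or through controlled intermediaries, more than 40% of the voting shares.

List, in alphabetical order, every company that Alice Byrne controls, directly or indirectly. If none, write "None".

Arbor Properties AB, Basalt Ventures Sarl, Caldera Retail BV, Nordquist GmbH, Rowan AG, Vireo Partners AG

Alice holds 100% of Vireo, so Alice controls Vireo.
Alice holds 100% of Basalt, so Alice controls Basalt.
Vireo holds 100% of Caldera, so Alice controls Caldera.
Alice and Basalt and Vireo together hold 14% + 50% + 21% = 85% of Arbor, so Alice controls Arbor.
Vireo and Basalt together hold 15% + 85% = 100% of Rowan, so Alice controls Rowan.
Vireo and Rowan and Arbor together hold 15% + 73% + 12% = 100% of Nordquist, so Alice controls Nordquist.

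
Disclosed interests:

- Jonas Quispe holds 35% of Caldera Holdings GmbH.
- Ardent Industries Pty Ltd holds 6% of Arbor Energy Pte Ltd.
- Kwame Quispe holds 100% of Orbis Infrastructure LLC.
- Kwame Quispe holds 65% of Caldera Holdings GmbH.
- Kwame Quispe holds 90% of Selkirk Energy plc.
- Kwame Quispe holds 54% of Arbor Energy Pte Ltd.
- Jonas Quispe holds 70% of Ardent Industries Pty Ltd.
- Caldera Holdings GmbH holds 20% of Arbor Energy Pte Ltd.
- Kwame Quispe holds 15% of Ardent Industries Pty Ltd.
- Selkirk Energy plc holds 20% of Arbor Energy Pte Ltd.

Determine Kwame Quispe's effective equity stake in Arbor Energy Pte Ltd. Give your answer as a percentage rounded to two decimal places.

Kwame reaches Arbor along 4 paths.
Direct stake: 54% = 54%.
Via Caldera: 65% × 20% = 13%.
Via Selkirk: 90% × 20% = 18%.
Via Ardent: 15% × 6% = 0.9%.
Total: 54% + 13% + 18% + 0.9% = 85.9%.
Rounded: 85.90%.

85.90%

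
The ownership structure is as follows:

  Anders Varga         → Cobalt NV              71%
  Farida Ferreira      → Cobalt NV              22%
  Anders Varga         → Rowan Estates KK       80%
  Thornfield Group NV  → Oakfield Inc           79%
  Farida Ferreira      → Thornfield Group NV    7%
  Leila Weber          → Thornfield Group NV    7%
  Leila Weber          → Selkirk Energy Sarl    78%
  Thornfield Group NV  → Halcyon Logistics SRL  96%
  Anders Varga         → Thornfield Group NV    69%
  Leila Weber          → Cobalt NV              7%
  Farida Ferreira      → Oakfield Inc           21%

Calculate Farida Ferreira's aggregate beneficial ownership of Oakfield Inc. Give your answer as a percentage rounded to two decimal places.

Farida reaches Oakfield along 2 paths.
Direct stake: 21% = 21%.
Via Thornfield: 7% × 79% = 5.53%.
Total: 21% + 5.53% = 26.53%.

26.53%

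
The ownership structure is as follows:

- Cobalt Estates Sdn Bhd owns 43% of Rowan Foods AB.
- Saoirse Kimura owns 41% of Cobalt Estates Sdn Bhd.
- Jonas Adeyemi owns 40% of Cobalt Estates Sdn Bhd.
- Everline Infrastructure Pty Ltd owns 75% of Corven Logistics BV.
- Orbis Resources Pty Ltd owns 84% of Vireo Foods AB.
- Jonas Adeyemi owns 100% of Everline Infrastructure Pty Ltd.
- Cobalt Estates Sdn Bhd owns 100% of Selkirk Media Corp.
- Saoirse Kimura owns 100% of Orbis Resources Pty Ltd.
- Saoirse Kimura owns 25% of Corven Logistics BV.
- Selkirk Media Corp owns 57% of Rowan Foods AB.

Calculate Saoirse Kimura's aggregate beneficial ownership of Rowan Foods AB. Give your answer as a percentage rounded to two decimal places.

Saoirse reaches Rowan along 2 paths.
Via Cobalt: 41% × 43% = 17.63%.
Via Cobalt → Selkirk: 41% × 100% × 57% = 23.37%.
Total: 17.63% + 23.37% = 41%.
Rounded: 41.00%.

41.00%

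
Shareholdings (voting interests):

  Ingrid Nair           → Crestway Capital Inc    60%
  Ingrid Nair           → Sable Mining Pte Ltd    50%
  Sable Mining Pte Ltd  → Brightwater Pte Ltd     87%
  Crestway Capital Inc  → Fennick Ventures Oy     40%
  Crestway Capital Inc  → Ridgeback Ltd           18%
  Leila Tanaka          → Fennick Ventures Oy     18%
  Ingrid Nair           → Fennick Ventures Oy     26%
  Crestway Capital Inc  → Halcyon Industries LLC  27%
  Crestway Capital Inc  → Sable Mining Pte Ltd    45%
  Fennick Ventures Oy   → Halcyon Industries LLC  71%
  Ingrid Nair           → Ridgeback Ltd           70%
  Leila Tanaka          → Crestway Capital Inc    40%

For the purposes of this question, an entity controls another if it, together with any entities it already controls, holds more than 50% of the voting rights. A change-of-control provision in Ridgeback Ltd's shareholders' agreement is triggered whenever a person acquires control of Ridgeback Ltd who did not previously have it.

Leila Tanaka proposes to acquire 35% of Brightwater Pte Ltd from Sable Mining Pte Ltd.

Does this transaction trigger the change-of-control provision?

The purchase adds only to Leila's holdings (Sable's stake shrinks), so Leila is the only person who could newly come to control Ridgeback.
Leila's largest direct stake is 40% in Crestway, which does not meet the threshold, so Leila controls no company.
Neither Leila nor any entity Leila controls holds any voting interest in Ridgeback.
So before the transaction, Leila does not control Ridgeback.
After the purchase, Leila holds 35% of Brightwater directly, and Sable's stake falls to 52%.
Leila's side now holds 35% of Brightwater, not > 50%, so Leila still does not control Brightwater.
After the transaction, neither Leila nor any entity Leila controls holds a voting interest in Ridgeback, so Leila still does not control it.
No new person acquires control, so the clause is not triggered.

No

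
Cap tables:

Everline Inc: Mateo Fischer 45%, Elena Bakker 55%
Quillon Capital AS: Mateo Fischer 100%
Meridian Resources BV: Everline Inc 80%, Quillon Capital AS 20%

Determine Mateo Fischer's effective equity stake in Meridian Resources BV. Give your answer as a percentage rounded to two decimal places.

Mateo reaches Meridian along 2 paths.
Via Everline: 45% × 80% = 36%.
Via Quillon: 100% × 20% = 20%.
Total: 36% + 20% = 56%.
Rounded: 56.00%.

56.00%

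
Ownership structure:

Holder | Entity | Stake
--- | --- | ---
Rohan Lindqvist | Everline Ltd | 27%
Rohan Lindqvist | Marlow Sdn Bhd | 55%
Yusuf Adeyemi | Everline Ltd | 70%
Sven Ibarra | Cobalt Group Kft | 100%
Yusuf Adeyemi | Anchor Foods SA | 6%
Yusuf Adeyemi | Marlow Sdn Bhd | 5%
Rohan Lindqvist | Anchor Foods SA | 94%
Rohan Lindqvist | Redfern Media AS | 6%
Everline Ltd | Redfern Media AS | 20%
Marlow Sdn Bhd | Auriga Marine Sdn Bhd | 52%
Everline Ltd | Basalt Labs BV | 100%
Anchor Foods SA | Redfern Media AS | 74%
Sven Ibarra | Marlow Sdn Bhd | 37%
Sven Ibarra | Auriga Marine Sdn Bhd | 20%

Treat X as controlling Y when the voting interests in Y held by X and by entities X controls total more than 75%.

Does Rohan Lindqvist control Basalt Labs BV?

Rohan holds 94% of Anchor, so Rohan controls Anchor.
Anchor and Rohan together hold 74% + 6% = 80% of Redfern, so Rohan controls Redfern.
Neither Rohan nor any entity Rohan controls holds any voting interest in Basalt.
So Rohan does not control Basalt.

No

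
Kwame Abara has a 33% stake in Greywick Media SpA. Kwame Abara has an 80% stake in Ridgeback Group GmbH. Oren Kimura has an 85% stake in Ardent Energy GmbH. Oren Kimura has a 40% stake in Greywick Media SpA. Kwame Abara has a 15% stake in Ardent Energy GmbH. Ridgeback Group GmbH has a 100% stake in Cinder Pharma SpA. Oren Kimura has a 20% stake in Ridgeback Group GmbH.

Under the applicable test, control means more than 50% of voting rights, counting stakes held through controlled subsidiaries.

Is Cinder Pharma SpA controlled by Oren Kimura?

Oren holds 85% of Ardent, so Oren controls Ardent.
Neither Oren nor any entity Oren controls holds any voting interest in Cinder.
So Oren does not control Cinder.

No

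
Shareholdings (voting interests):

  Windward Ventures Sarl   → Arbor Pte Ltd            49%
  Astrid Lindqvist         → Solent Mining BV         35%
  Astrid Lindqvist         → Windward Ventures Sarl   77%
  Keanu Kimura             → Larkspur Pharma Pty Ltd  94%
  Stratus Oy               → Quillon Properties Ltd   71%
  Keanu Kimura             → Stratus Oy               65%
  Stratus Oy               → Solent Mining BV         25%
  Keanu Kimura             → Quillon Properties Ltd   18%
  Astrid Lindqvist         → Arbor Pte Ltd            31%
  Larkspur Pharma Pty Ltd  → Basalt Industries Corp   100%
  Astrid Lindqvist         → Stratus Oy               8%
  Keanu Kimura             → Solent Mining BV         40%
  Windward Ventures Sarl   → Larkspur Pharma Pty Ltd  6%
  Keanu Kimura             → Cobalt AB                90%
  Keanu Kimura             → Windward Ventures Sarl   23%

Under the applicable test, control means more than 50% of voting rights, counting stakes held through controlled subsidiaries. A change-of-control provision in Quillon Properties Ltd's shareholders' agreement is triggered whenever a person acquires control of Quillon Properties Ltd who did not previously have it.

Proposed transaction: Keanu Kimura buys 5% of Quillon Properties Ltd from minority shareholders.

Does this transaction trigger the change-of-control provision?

The purchase changes only Keanu's holdings, so Keanu is the only person who could newly come to control Quillon.
Keanu holds 65% of Stratus, so Keanu controls Stratus.
Stratus and Keanu together hold 71% + 18% = 89% of Quillon, so Keanu controls Quillon.
So Keanu already controls Quillon before the transaction.
After the purchase, Keanu's direct stake in Quillon rises to 18% + 5% = 23%.
Keanu controlled Quillon already, so this is not a new person acquiring control; every other person's position is unchanged or reduced.
No new person acquires control, so the clause is not triggered.

No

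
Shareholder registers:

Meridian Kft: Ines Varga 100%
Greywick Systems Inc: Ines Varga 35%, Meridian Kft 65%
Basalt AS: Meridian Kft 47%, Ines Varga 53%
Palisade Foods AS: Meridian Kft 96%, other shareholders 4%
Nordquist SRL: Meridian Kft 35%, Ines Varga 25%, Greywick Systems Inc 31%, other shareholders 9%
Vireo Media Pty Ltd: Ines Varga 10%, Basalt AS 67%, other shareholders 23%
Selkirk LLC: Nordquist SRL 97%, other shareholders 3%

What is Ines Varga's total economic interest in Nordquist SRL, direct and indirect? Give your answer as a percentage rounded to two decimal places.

Ines reaches Nordquist along 4 paths.
Via Meridian: 100% × 35% = 35%.
Direct stake: 25% = 25%.
Via Greywick: 35% × 31% = 10.85%.
Via Meridian → Greywick: 100% × 65% × 31% = 20.15%.
Total: 35% + 25% + 10.85% + 20.15% = 91%.
Rounded: 91.00%.

91.00%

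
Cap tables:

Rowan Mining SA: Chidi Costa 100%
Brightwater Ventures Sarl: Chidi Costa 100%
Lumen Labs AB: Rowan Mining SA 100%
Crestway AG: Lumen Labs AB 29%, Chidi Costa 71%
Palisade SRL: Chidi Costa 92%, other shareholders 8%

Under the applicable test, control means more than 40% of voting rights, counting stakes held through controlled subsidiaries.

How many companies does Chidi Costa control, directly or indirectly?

5

Chidi holds 100% of Rowan, so Chidi controls Rowan.
Chidi holds 100% of Brightwater, so Chidi controls Brightwater.
Rowan holds 100% of Lumen, so Chidi controls Lumen.
Lumen and Chidi together hold 29% + 71% = 100% of Crestway, so Chidi controls Crestway.
Chidi holds 92% of Palisade, so Chidi controls Palisade.
Chidi controls 5 companies.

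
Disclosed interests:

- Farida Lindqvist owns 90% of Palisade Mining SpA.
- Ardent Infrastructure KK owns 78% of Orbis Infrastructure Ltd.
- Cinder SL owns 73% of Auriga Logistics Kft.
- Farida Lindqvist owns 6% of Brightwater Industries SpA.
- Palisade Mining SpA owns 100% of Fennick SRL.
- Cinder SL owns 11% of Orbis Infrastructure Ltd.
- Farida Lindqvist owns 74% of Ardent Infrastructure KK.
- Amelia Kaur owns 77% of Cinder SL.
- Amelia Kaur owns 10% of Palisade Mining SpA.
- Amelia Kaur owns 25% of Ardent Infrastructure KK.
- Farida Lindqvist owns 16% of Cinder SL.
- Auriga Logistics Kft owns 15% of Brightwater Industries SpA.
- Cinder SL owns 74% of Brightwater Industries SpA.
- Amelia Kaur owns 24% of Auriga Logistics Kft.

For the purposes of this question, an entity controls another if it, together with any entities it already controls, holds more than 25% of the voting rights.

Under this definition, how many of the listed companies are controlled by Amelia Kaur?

3

Amelia holds 77% of Cinder, so Amelia controls Cinder.
Cinder and Amelia together hold 73% + 24% = 97% of Auriga, so Amelia controls Auriga.
Cinder and Auriga together hold 74% + 15% = 89% of Brightwater, so Amelia controls Brightwater.
No other company's threshold is met.
Amelia controls 3 companies.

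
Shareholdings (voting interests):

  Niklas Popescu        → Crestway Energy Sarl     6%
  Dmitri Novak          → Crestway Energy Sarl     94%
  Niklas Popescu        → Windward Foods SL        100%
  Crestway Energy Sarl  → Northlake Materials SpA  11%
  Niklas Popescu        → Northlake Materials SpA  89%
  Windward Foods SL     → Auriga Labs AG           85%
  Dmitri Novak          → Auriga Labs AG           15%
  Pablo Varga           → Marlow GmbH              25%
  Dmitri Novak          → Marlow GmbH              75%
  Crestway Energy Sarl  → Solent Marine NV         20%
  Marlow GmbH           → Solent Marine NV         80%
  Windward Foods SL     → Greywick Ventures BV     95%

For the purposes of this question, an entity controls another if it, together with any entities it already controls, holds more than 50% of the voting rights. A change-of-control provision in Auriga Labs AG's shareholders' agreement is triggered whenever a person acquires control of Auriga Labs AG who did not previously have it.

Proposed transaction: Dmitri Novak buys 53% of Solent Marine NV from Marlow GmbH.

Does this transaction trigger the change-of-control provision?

No

The purchase adds only to Dmitri's holdings (Marlow's stake shrinks), so Dmitri is the only person who could newly come to control Auriga.
Dmitri holds 75% of Marlow, so Dmitri controls Marlow.
Dmitri holds 94% of Crestway, so Dmitri controls Crestway.
Crestway and Marlow together hold 20% + 80% = 100% of Solent, so Dmitri controls Solent.
In Auriga, Dmitri's side holds only 15%, not > 50%.
So before the transaction, Dmitri does not control Auriga.
After the purchase, Dmitri holds 53% of Solent directly, and Marlow's stake falls to 27%.
Crestway and Marlow and Dmitri together hold 20% + 27% + 53% = 100% of Solent, so Dmitri controls Solent.
After the transaction, Dmitri's side holds 15% of Auriga, not > 50%, so Dmitri still does not control Auriga.
No new person acquires control, so the clause is not triggered.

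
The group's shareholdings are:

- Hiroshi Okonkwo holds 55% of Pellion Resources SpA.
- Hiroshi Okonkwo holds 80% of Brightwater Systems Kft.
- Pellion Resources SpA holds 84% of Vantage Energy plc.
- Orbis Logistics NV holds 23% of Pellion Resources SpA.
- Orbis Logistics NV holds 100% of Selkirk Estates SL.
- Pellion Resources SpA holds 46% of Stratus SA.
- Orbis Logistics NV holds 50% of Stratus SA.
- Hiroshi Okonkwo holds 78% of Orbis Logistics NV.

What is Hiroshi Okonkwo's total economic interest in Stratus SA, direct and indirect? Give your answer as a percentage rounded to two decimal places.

Hiroshi reaches Stratus along 3 paths.
Via Pellion: 55% × 46% = 25.3%.
Via Orbis → Pellion: 78% × 23% × 46% = 8.2524%.
Via Orbis: 78% × 50% = 39%.
Total: 25.3% + 8.2524% + 39% = 72.5524%.
Rounded: 72.55%.

72.55%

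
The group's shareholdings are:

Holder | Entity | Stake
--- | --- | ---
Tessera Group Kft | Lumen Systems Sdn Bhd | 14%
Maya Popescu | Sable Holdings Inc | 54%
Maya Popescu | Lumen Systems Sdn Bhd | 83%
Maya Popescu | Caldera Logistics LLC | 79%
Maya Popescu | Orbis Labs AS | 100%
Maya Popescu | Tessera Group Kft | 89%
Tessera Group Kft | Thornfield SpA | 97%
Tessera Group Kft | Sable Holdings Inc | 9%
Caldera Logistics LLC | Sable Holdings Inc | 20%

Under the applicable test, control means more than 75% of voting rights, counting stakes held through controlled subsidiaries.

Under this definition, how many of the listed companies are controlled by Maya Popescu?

6

Maya holds 89% of Tessera, so Maya controls Tessera.
Maya holds 100% of Orbis, so Maya controls Orbis.
Maya holds 79% of Caldera, so Maya controls Caldera.
Tessera and Maya and Caldera together hold 9% + 54% + 20% = 83% of Sable, so Maya controls Sable.
Tessera holds 97% of Thornfield, so Maya controls Thornfield.
Maya and Tessera together hold 83% + 14% = 97% of Lumen, so Maya controls Lumen.
Maya controls 6 companies.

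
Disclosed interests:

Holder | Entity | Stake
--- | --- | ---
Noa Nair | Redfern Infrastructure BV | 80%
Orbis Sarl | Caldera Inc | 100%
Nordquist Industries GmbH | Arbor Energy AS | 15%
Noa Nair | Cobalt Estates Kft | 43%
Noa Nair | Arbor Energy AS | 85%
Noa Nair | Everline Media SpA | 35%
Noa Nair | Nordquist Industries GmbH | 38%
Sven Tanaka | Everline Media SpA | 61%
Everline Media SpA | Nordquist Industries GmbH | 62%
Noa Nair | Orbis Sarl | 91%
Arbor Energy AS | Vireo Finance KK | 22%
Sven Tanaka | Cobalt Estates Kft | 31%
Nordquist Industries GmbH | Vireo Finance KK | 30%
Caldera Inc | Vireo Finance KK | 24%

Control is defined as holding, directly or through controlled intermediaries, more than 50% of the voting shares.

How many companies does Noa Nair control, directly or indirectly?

Noa holds 91% of Orbis, so Noa controls Orbis.
Orbis holds 100% of Caldera, so Noa controls Caldera.
Noa holds 85% of Arbor, so Noa controls Arbor.
Noa holds 80% of Redfern, so Noa controls Redfern.
No other company's threshold is met.
Noa controls 4 companies.

4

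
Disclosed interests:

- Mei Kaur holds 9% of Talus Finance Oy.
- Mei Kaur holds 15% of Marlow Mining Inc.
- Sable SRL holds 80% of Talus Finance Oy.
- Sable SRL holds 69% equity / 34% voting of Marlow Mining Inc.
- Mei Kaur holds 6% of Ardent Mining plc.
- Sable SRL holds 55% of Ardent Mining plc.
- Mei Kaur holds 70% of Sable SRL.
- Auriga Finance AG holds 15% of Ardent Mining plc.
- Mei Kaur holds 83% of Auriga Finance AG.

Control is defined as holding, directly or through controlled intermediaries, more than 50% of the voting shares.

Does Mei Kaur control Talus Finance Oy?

Yes

Mei holds 70% of Sable, so Mei controls Sable.
Mei and Sable together hold 9% + 80% = 89% of Talus, so Mei controls Talus.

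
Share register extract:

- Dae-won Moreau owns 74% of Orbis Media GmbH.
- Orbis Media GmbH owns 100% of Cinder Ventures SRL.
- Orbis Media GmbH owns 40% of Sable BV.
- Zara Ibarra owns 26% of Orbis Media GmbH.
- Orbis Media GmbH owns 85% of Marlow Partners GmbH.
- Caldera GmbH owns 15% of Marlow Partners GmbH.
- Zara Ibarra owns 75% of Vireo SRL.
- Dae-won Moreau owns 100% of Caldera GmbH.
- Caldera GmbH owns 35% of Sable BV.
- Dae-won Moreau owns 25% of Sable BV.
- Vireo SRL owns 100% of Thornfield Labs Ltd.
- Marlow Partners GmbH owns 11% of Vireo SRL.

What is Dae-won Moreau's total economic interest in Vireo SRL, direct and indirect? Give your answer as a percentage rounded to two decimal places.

Dae-won reaches Vireo along 2 paths.
Via Orbis → Marlow: 74% × 85% × 11% = 6.919%.
Via Caldera → Marlow: 100% × 15% × 11% = 1.65%.
Total: 6.919% + 1.65% = 8.569%.
Rounded: 8.57%.

8.57%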